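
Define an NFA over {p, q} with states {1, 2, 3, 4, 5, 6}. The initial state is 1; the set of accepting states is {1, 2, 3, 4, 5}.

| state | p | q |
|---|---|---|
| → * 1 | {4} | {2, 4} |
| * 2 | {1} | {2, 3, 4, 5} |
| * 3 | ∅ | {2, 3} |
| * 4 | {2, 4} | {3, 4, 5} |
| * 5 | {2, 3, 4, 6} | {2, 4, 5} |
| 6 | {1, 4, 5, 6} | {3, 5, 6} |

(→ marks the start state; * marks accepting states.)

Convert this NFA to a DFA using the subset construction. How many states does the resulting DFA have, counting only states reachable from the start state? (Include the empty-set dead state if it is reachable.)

Start state of the DFA: {1}.
{1} --p--> {4}  [new]
{1} --q--> {2, 4}  [new]
{4} --p--> {2, 4}  [seen]
{4} --q--> {3, 4, 5}  [new]
{2, 4} --p--> {1, 2, 4}  [new]
{2, 4} --q--> {2, 3, 4, 5}  [new]
{3, 4, 5} --p--> {2, 3, 4, 6}  [new]
{3, 4, 5} --q--> {2, 3, 4, 5}  [seen]
{1, 2, 4} --p--> {1, 2, 4}  [seen]
{1, 2, 4} --q--> {2, 3, 4, 5}  [seen]
{2, 3, 4, 5} --p--> {1, 2, 3, 4, 6}  [new]
{2, 3, 4, 5} --q--> {2, 3, 4, 5}  [seen]
{2, 3, 4, 6} --p--> {1, 2, 4, 5, 6}  [new]
{2, 3, 4, 6} --q--> {2, 3, 4, 5, 6}  [new]
{1, 2, 3, 4, 6} --p--> {1, 2, 4, 5, 6}  [seen]
{1, 2, 3, 4, 6} --q--> {2, 3, 4, 5, 6}  [seen]
{1, 2, 4, 5, 6} --p--> {1, 2, 3, 4, 5, 6}  [new]
{1, 2, 4, 5, 6} --q--> {2, 3, 4, 5, 6}  [seen]
{2, 3, 4, 5, 6} --p--> {1, 2, 3, 4, 5, 6}  [seen]
{2, 3, 4, 5, 6} --q--> {2, 3, 4, 5, 6}  [seen]
{1, 2, 3, 4, 5, 6} --p--> {1, 2, 3, 4, 5, 6}  [seen]
{1, 2, 3, 4, 5, 6} --q--> {2, 3, 4, 5, 6}  [seen]
Reachable DFA states: {1}, {4}, {2, 4}, {3, 4, 5}, {1, 2, 4}, {2, 3, 4, 5}, {2, 3, 4, 6}, {1, 2, 3, 4, 6}, {1, 2, 4, 5, 6}, {2, 3, 4, 5, 6}, {1, 2, 3, 4, 5, 6}.

11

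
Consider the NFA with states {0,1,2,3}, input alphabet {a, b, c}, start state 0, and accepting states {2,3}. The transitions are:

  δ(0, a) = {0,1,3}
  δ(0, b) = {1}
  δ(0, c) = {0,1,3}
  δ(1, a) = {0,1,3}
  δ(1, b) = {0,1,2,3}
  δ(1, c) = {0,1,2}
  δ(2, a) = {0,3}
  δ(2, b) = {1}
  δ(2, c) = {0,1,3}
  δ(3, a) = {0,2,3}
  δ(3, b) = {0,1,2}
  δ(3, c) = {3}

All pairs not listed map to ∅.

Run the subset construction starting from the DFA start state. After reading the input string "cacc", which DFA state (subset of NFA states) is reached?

Start: {0}.
δ(0,c) = {0,1,3}.
Union: {0,1,3}.
After c: {0,1,3}.
δ(0,a) = {0,1,3}; δ(1,a) = {0,1,3}; δ(3,a) = {0,2,3}.
Union: {0,1,2,3}.
After a: {0,1,2,3}.
δ(0,c) = {0,1,3}; δ(1,c) = {0,1,2}; δ(2,c) = {0,1,3}; δ(3,c) = {3}.
Union: {0,1,2,3}.
After c: {0,1,2,3}.
δ(0,c) = {0,1,3}; δ(1,c) = {0,1,2}; δ(2,c) = {0,1,3}; δ(3,c) = {3}.
Union: {0,1,2,3}.
After c: {0,1,2,3}.

{0,1,2,3}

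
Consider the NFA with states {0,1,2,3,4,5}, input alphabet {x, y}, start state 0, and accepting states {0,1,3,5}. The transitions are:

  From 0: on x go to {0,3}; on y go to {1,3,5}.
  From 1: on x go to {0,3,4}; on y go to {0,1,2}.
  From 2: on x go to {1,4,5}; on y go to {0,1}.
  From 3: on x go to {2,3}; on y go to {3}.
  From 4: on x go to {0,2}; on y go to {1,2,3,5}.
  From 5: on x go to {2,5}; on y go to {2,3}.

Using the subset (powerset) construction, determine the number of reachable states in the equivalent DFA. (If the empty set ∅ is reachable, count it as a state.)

9

Start state of the DFA: {0}.
{0} --x--> {0,3}  [new]
{0} --y--> {1,3,5}  [new]
{0,3} --x--> {0,2,3}  [new]
{0,3} --y--> {1,3,5}  [seen]
{1,3,5} --x--> {0,2,3,4,5}  [new]
{1,3,5} --y--> {0,1,2,3}  [new]
{0,2,3} --x--> {0,1,2,3,4,5}  [new]
{0,2,3} --y--> {0,1,3,5}  [new]
{0,2,3,4,5} --x--> {0,1,2,3,4,5}  [seen]
{0,2,3,4,5} --y--> {0,1,2,3,5}  [new]
{0,1,2,3} --x--> {0,1,2,3,4,5}  [seen]
{0,1,2,3} --y--> {0,1,2,3,5}  [seen]
{0,1,2,3,4,5} --x--> {0,1,2,3,4,5}  [seen]
{0,1,2,3,4,5} --y--> {0,1,2,3,5}  [seen]
{0,1,3,5} --x--> {0,2,3,4,5}  [seen]
{0,1,3,5} --y--> {0,1,2,3,5}  [seen]
{0,1,2,3,5} --x--> {0,1,2,3,4,5}  [seen]
{0,1,2,3,5} --y--> {0,1,2,3,5}  [seen]
Reachable DFA states: {0}, {0,3}, {1,3,5}, {0,2,3}, {0,2,3,4,5}, {0,1,2,3}, {0,1,2,3,4,5}, {0,1,3,5}, {0,1,2,3,5}.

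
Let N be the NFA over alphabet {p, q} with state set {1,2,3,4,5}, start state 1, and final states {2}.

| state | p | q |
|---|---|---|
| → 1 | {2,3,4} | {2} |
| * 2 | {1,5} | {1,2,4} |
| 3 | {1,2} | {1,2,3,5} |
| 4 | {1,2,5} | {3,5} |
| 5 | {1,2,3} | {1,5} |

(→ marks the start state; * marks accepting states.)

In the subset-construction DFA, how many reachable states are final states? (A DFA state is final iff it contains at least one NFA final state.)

7

Start state of the DFA: {1}.
{1} --p--> {2,3,4}  [new]
{1} --q--> {2}  [new]
{2,3,4} --p--> {1,2,5}  [new]
{2,3,4} --q--> {1,2,3,4,5}  [new]
{2} --p--> {1,5}  [new]
{2} --q--> {1,2,4}  [new]
{1,2,5} --p--> {1,2,3,4,5}  [seen]
{1,2,5} --q--> {1,2,4,5}  [new]
{1,2,3,4,5} --p--> {1,2,3,4,5}  [seen]
{1,2,3,4,5} --q--> {1,2,3,4,5}  [seen]
{1,5} --p--> {1,2,3,4}  [new]
{1,5} --q--> {1,2,5}  [seen]
{1,2,4} --p--> {1,2,3,4,5}  [seen]
{1,2,4} --q--> {1,2,3,4,5}  [seen]
{1,2,4,5} --p--> {1,2,3,4,5}  [seen]
{1,2,4,5} --q--> {1,2,3,4,5}  [seen]
{1,2,3,4} --p--> {1,2,3,4,5}  [seen]
{1,2,3,4} --q--> {1,2,3,4,5}  [seen]
Reachable DFA states: {1}, {2,3,4}, {2}, {1,2,5}, {1,2,3,4,5}, {1,5}, {1,2,4}, {1,2,4,5}, {1,2,3,4}.
Accepting DFA states (contain an NFA accepting state): {2,3,4}, {2}, {1,2,5}, {1,2,3,4,5}, {1,2,4}, {1,2,4,5}, {1,2,3,4}.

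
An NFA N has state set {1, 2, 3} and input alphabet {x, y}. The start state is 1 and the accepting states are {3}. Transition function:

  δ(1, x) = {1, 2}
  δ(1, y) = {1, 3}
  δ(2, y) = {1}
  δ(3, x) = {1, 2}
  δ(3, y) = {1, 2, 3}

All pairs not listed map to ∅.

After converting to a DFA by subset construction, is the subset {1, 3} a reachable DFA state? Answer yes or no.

Start state of the DFA: {1}.
{1} --x--> {1, 2}  [new]
{1} --y--> {1, 3}  [new]
{1, 2} --x--> {1, 2}  [seen]
{1, 2} --y--> {1, 3}  [seen]
{1, 3} --x--> {1, 2}  [seen]
{1, 3} --y--> {1, 2, 3}  [new]
{1, 2, 3} --x--> {1, 2}  [seen]
{1, 2, 3} --y--> {1, 2, 3}  [seen]
Reachable DFA states: {1}, {1, 2}, {1, 3}, {1, 2, 3}.
{1, 3} is among them.

yes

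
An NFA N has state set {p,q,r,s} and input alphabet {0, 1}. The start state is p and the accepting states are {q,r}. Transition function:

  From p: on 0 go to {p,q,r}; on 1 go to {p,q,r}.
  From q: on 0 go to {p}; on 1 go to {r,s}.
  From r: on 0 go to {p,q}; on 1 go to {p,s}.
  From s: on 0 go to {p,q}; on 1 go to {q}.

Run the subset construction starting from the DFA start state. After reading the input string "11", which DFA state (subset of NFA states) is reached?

{p,q,r,s}

Start: {p}.
δ(p,1) = {p,q,r}.
Union: {p,q,r}.
After 1: {p,q,r}.
δ(p,1) = {p,q,r}; δ(q,1) = {r,s}; δ(r,1) = {p,s}.
Union: {p,q,r,s}.
After 1: {p,q,r,s}.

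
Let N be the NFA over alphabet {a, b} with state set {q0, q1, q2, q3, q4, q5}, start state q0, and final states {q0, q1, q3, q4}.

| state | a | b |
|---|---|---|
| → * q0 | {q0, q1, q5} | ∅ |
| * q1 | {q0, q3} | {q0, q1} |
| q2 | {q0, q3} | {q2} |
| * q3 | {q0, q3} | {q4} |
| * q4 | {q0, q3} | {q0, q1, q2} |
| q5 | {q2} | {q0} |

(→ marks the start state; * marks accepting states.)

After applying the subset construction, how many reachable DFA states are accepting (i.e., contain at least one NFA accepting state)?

Start state of the DFA: {q0}.
{q0} --a--> {q0, q1, q5}  [new]
{q0} --b--> ∅  [new]
{q0, q1, q5} --a--> {q0, q1, q2, q3, q5}  [new]
{q0, q1, q5} --b--> {q0, q1}  [new]
∅ --a--> ∅  [seen]
∅ --b--> ∅  [seen]
{q0, q1, q2, q3, q5} --a--> {q0, q1, q2, q3, q5}  [seen]
{q0, q1, q2, q3, q5} --b--> {q0, q1, q2, q4}  [new]
{q0, q1} --a--> {q0, q1, q3, q5}  [new]
{q0, q1} --b--> {q0, q1}  [seen]
{q0, q1, q2, q4} --a--> {q0, q1, q3, q5}  [seen]
{q0, q1, q2, q4} --b--> {q0, q1, q2}  [new]
{q0, q1, q3, q5} --a--> {q0, q1, q2, q3, q5}  [seen]
{q0, q1, q3, q5} --b--> {q0, q1, q4}  [new]
{q0, q1, q2} --a--> {q0, q1, q3, q5}  [seen]
{q0, q1, q2} --b--> {q0, q1, q2}  [seen]
{q0, q1, q4} --a--> {q0, q1, q3, q5}  [seen]
{q0, q1, q4} --b--> {q0, q1, q2}  [seen]
Reachable DFA states: {q0}, {q0, q1, q5}, ∅, {q0, q1, q2, q3, q5}, {q0, q1}, {q0, q1, q2, q4}, {q0, q1, q3, q5}, {q0, q1, q2}, {q0, q1, q4}.
Accepting DFA states (contain an NFA accepting state): {q0}, {q0, q1, q5}, {q0, q1, q2, q3, q5}, {q0, q1}, {q0, q1, q2, q4}, {q0, q1, q3, q5}, {q0, q1, q2}, {q0, q1, q4}.

8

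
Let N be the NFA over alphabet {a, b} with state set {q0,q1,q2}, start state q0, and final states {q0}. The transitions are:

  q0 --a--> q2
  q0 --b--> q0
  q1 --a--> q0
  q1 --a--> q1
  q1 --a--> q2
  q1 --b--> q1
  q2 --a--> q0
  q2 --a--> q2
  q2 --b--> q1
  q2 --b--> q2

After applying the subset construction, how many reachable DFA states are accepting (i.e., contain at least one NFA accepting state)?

3

Start state of the DFA: {q0}.
{q0} --a--> {q2}  [new]
{q0} --b--> {q0}  [seen]
{q2} --a--> {q0,q2}  [new]
{q2} --b--> {q1,q2}  [new]
{q0,q2} --a--> {q0,q2}  [seen]
{q0,q2} --b--> {q0,q1,q2}  [new]
{q1,q2} --a--> {q0,q1,q2}  [seen]
{q1,q2} --b--> {q1,q2}  [seen]
{q0,q1,q2} --a--> {q0,q1,q2}  [seen]
{q0,q1,q2} --b--> {q0,q1,q2}  [seen]
Reachable DFA states: {q0}, {q2}, {q0,q2}, {q1,q2}, {q0,q1,q2}.
Accepting DFA states (contain an NFA accepting state): {q0}, {q0,q2}, {q0,q1,q2}.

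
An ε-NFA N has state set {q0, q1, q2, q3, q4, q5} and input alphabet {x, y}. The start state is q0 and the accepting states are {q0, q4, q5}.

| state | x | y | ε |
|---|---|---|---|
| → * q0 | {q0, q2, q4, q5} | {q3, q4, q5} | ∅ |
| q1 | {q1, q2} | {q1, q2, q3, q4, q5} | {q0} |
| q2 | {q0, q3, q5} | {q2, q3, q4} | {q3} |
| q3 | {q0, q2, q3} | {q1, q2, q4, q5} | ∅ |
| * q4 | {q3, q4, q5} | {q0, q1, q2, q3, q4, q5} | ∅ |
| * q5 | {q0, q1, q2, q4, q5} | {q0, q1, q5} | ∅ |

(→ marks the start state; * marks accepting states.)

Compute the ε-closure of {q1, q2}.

{q0, q1, q2, q3}

Begin with {q1, q2}.
q1 →ε {q0}; add q0.
q2 →ε {q3}; add q3.
ε-closure = {q0, q1, q2, q3}.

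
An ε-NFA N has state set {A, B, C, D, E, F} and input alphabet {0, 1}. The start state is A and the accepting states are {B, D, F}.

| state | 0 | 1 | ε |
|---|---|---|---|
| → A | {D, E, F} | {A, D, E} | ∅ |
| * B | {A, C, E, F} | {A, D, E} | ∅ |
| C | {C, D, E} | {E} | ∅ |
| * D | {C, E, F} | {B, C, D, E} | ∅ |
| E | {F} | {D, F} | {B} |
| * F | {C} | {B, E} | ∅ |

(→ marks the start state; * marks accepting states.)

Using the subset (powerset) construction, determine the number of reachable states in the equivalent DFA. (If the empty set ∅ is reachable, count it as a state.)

Start state of the DFA: {A} (ε-closure of the NFA start).
{A} --0--> {B, D, E, F}  [new]
{A} --1--> {A, B, D, E}  [new]
{B, D, E, F} --0--> {A, B, C, E, F}  [new]
{B, D, E, F} --1--> {A, B, C, D, E, F}  [new]
{A, B, D, E} --0--> {A, B, C, D, E, F}  [seen]
{A, B, D, E} --1--> {A, B, C, D, E, F}  [seen]
{A, B, C, E, F} --0--> {A, B, C, D, E, F}  [seen]
{A, B, C, E, F} --1--> {A, B, D, E, F}  [new]
{A, B, C, D, E, F} --0--> {A, B, C, D, E, F}  [seen]
{A, B, C, D, E, F} --1--> {A, B, C, D, E, F}  [seen]
{A, B, D, E, F} --0--> {A, B, C, D, E, F}  [seen]
{A, B, D, E, F} --1--> {A, B, C, D, E, F}  [seen]
Reachable DFA states: {A}, {B, D, E, F}, {A, B, D, E}, {A, B, C, E, F}, {A, B, C, D, E, F}, {A, B, D, E, F}.

6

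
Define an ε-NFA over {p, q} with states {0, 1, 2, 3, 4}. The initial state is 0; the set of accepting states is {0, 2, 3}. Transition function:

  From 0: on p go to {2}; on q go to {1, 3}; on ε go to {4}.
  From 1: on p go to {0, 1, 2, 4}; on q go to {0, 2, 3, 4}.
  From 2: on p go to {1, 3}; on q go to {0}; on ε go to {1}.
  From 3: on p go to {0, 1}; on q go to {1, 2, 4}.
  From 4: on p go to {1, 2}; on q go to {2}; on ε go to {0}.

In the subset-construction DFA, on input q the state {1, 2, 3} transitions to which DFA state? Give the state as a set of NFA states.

δ(1,q) = {0, 2, 3, 4}; δ(2,q) = {0}; δ(3,q) = {1, 2, 4}.
Union: {0, 1, 2, 3, 4}.

{0, 1, 2, 3, 4}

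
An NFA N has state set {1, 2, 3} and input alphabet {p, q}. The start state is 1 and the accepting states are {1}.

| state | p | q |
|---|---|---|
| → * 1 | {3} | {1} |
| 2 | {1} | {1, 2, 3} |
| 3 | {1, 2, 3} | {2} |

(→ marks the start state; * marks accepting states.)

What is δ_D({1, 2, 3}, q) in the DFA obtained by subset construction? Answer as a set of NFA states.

{1, 2, 3}

δ(1,q) = {1}; δ(2,q) = {1, 2, 3}; δ(3,q) = {2}.
Union: {1, 2, 3}.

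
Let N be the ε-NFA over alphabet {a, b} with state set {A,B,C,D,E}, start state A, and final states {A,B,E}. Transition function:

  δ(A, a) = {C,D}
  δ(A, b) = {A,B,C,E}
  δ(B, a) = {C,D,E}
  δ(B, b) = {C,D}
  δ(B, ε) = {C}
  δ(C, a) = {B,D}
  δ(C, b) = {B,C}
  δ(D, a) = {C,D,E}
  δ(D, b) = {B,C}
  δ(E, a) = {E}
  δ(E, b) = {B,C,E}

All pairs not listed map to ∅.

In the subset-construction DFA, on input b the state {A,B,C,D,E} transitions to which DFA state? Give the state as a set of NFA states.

{A,B,C,D,E}

δ(A,b) = {A,B,C,E}; δ(B,b) = {C,D}; δ(C,b) = {B,C}; δ(D,b) = {B,C}; δ(E,b) = {B,C,E}.
Union: {A,B,C,D,E}.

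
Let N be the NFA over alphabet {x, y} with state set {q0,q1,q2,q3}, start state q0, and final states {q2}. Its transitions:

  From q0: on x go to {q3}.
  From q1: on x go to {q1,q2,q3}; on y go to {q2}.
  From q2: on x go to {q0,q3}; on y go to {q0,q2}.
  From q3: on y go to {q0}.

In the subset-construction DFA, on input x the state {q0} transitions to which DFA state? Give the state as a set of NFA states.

{q3}

δ(q0,x) = {q3}.
Union: {q3}.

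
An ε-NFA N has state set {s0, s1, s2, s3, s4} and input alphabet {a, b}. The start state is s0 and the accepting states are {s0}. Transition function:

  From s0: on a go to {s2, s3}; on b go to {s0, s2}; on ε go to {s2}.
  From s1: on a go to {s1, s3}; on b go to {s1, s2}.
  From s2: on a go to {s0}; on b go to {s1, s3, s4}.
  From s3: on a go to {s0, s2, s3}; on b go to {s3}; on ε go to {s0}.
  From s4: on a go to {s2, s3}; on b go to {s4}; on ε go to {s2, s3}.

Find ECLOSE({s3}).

{s0, s2, s3}

Begin with {s3}.
s3 →ε {s0}; add s0.
s0 →ε {s2}; add s2.
ε-closure = {s0, s2, s3}.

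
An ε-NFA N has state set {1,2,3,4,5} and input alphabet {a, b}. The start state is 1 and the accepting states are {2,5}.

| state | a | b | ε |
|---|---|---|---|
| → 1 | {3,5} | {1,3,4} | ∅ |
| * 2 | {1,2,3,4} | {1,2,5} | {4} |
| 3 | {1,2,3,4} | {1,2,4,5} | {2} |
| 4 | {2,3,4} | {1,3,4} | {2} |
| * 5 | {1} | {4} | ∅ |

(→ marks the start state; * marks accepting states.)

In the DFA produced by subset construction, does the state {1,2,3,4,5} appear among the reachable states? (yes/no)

Start state of the DFA: {1} (ε-closure of the NFA start).
{1} --a--> {2,3,4,5}  [new]
{1} --b--> {1,2,3,4}  [new]
{2,3,4,5} --a--> {1,2,3,4}  [seen]
{2,3,4,5} --b--> {1,2,3,4,5}  [new]
{1,2,3,4} --a--> {1,2,3,4,5}  [seen]
{1,2,3,4} --b--> {1,2,3,4,5}  [seen]
{1,2,3,4,5} --a--> {1,2,3,4,5}  [seen]
{1,2,3,4,5} --b--> {1,2,3,4,5}  [seen]
Reachable DFA states: {1}, {2,3,4,5}, {1,2,3,4}, {1,2,3,4,5}.
{1,2,3,4,5} is among them.

yes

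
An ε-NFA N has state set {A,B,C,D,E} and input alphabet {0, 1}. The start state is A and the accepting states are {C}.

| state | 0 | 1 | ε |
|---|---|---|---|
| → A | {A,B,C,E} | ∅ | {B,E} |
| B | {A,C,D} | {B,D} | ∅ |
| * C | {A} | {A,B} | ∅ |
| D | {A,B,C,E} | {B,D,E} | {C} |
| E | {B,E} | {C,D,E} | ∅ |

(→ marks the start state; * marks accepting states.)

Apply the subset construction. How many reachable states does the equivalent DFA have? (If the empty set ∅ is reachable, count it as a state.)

3

Start state of the DFA: {A,B,E} (ε-closure of the NFA start).
{A,B,E} --0--> {A,B,C,D,E}  [new]
{A,B,E} --1--> {B,C,D,E}  [new]
{A,B,C,D,E} --0--> {A,B,C,D,E}  [seen]
{A,B,C,D,E} --1--> {A,B,C,D,E}  [seen]
{B,C,D,E} --0--> {A,B,C,D,E}  [seen]
{B,C,D,E} --1--> {A,B,C,D,E}  [seen]
Reachable DFA states: {A,B,E}, {A,B,C,D,E}, {B,C,D,E}.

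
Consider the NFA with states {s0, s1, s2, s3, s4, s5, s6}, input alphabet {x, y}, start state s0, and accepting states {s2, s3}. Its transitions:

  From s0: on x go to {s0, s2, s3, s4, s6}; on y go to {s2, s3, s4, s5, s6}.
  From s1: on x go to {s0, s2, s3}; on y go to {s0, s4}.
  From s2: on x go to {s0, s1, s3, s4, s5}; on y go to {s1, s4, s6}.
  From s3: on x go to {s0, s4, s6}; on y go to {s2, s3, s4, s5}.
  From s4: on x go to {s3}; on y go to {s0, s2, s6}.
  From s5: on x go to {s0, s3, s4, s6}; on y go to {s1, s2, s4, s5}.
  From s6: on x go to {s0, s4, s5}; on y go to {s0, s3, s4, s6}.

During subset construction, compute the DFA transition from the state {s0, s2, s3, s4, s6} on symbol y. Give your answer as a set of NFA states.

{s0, s1, s2, s3, s4, s5, s6}

δ(s0,y) = {s2, s3, s4, s5, s6}; δ(s2,y) = {s1, s4, s6}; δ(s3,y) = {s2, s3, s4, s5}; δ(s4,y) = {s0, s2, s6}; δ(s6,y) = {s0, s3, s4, s6}.
Union: {s0, s1, s2, s3, s4, s5, s6}.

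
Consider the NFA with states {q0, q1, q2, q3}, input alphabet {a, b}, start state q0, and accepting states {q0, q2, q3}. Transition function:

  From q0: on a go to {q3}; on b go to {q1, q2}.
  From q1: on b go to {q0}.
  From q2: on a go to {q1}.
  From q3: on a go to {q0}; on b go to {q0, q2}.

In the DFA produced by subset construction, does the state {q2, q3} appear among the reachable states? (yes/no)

Start state of the DFA: {q0}.
{q0} --a--> {q3}  [new]
{q0} --b--> {q1, q2}  [new]
{q3} --a--> {q0}  [seen]
{q3} --b--> {q0, q2}  [new]
{q1, q2} --a--> {q1}  [new]
{q1, q2} --b--> {q0}  [seen]
{q0, q2} --a--> {q1, q3}  [new]
{q0, q2} --b--> {q1, q2}  [seen]
{q1} --a--> ∅  [new]
{q1} --b--> {q0}  [seen]
{q1, q3} --a--> {q0}  [seen]
{q1, q3} --b--> {q0, q2}  [seen]
∅ --a--> ∅  [seen]
∅ --b--> ∅  [seen]
Reachable DFA states: {q0}, {q3}, {q1, q2}, {q0, q2}, {q1}, {q1, q3}, ∅.
{q2, q3} is not among them.

no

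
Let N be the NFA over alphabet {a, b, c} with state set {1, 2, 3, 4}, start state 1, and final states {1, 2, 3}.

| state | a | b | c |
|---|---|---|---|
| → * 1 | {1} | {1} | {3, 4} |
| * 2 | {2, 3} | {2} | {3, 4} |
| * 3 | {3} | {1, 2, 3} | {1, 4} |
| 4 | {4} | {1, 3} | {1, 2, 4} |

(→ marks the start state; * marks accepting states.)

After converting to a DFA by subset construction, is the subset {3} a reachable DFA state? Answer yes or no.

Start state of the DFA: {1}.
{1} --a--> {1}  [seen]
{1} --b--> {1}  [seen]
{1} --c--> {3, 4}  [new]
{3, 4} --a--> {3, 4}  [seen]
{3, 4} --b--> {1, 2, 3}  [new]
{3, 4} --c--> {1, 2, 4}  [new]
{1, 2, 3} --a--> {1, 2, 3}  [seen]
{1, 2, 3} --b--> {1, 2, 3}  [seen]
{1, 2, 3} --c--> {1, 3, 4}  [new]
{1, 2, 4} --a--> {1, 2, 3, 4}  [new]
{1, 2, 4} --b--> {1, 2, 3}  [seen]
{1, 2, 4} --c--> {1, 2, 3, 4}  [seen]
{1, 3, 4} --a--> {1, 3, 4}  [seen]
{1, 3, 4} --b--> {1, 2, 3}  [seen]
{1, 3, 4} --c--> {1, 2, 3, 4}  [seen]
{1, 2, 3, 4} --a--> {1, 2, 3, 4}  [seen]
{1, 2, 3, 4} --b--> {1, 2, 3}  [seen]
{1, 2, 3, 4} --c--> {1, 2, 3, 4}  [seen]
Reachable DFA states: {1}, {3, 4}, {1, 2, 3}, {1, 2, 4}, {1, 3, 4}, {1, 2, 3, 4}.
{3} is not among them.

no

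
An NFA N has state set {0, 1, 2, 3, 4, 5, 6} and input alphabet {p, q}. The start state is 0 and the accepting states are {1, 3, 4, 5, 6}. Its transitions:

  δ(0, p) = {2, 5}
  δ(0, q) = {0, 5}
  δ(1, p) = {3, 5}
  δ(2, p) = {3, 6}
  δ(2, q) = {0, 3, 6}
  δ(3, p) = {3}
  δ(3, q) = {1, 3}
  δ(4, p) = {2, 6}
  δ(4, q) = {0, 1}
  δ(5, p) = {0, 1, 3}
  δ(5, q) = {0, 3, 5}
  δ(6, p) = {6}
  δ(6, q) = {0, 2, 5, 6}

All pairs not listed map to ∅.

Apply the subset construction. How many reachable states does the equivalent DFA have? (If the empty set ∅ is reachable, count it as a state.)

11

Start state of the DFA: {0}.
{0} --p--> {2, 5}  [new]
{0} --q--> {0, 5}  [new]
{2, 5} --p--> {0, 1, 3, 6}  [new]
{2, 5} --q--> {0, 3, 5, 6}  [new]
{0, 5} --p--> {0, 1, 2, 3, 5}  [new]
{0, 5} --q--> {0, 3, 5}  [new]
{0, 1, 3, 6} --p--> {2, 3, 5, 6}  [new]
{0, 1, 3, 6} --q--> {0, 1, 2, 3, 5, 6}  [new]
{0, 3, 5, 6} --p--> {0, 1, 2, 3, 5, 6}  [seen]
{0, 3, 5, 6} --q--> {0, 1, 2, 3, 5, 6}  [seen]
{0, 1, 2, 3, 5} --p--> {0, 1, 2, 3, 5, 6}  [seen]
{0, 1, 2, 3, 5} --q--> {0, 1, 3, 5, 6}  [new]
{0, 3, 5} --p--> {0, 1, 2, 3, 5}  [seen]
{0, 3, 5} --q--> {0, 1, 3, 5}  [new]
{2, 3, 5, 6} --p--> {0, 1, 3, 6}  [seen]
{2, 3, 5, 6} --q--> {0, 1, 2, 3, 5, 6}  [seen]
{0, 1, 2, 3, 5, 6} --p--> {0, 1, 2, 3, 5, 6}  [seen]
{0, 1, 2, 3, 5, 6} --q--> {0, 1, 2, 3, 5, 6}  [seen]
{0, 1, 3, 5, 6} --p--> {0, 1, 2, 3, 5, 6}  [seen]
{0, 1, 3, 5, 6} --q--> {0, 1, 2, 3, 5, 6}  [seen]
{0, 1, 3, 5} --p--> {0, 1, 2, 3, 5}  [seen]
{0, 1, 3, 5} --q--> {0, 1, 3, 5}  [seen]
Reachable DFA states: {0}, {2, 5}, {0, 5}, {0, 1, 3, 6}, {0, 3, 5, 6}, {0, 1, 2, 3, 5}, {0, 3, 5}, {2, 3, 5, 6}, {0, 1, 2, 3, 5, 6}, {0, 1, 3, 5, 6}, {0, 1, 3, 5}.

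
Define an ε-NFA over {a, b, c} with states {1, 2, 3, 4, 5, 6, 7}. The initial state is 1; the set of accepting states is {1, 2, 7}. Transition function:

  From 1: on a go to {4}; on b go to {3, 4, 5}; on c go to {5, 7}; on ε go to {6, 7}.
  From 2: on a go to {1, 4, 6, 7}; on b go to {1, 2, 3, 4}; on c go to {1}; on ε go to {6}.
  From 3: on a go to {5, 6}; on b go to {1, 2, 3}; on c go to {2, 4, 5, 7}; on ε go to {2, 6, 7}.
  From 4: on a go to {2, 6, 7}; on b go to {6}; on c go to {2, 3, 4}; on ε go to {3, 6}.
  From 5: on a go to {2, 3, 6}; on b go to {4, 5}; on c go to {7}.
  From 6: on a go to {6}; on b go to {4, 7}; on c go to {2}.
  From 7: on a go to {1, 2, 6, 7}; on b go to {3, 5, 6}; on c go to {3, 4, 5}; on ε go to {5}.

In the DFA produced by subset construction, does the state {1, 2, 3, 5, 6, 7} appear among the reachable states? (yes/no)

Start state of the DFA: {1, 5, 6, 7} (ε-closure of the NFA start).
{1, 5, 6, 7} --a--> {1, 2, 3, 4, 5, 6, 7}  [new]
{1, 5, 6, 7} --b--> {2, 3, 4, 5, 6, 7}  [new]
{1, 5, 6, 7} --c--> {2, 3, 4, 5, 6, 7}  [seen]
{1, 2, 3, 4, 5, 6, 7} --a--> {1, 2, 3, 4, 5, 6, 7}  [seen]
{1, 2, 3, 4, 5, 6, 7} --b--> {1, 2, 3, 4, 5, 6, 7}  [seen]
{1, 2, 3, 4, 5, 6, 7} --c--> {1, 2, 3, 4, 5, 6, 7}  [seen]
{2, 3, 4, 5, 6, 7} --a--> {1, 2, 3, 4, 5, 6, 7}  [seen]
{2, 3, 4, 5, 6, 7} --b--> {1, 2, 3, 4, 5, 6, 7}  [seen]
{2, 3, 4, 5, 6, 7} --c--> {1, 2, 3, 4, 5, 6, 7}  [seen]
Reachable DFA states: {1, 5, 6, 7}, {1, 2, 3, 4, 5, 6, 7}, {2, 3, 4, 5, 6, 7}.
{1, 2, 3, 5, 6, 7} is not among them.

no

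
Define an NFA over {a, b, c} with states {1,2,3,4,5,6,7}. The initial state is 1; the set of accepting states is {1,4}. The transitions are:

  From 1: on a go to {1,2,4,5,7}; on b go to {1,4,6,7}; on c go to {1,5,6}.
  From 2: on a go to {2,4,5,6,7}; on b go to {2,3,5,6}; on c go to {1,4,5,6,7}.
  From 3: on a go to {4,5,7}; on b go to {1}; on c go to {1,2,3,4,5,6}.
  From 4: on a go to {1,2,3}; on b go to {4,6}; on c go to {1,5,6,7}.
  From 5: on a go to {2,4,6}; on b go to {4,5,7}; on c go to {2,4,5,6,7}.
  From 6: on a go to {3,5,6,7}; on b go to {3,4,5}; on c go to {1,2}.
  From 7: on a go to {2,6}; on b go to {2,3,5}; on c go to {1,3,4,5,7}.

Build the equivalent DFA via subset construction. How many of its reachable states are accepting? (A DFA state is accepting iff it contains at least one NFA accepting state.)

Start state of the DFA: {1}.
{1} --a--> {1,2,4,5,7}  [new]
{1} --b--> {1,4,6,7}  [new]
{1} --c--> {1,5,6}  [new]
{1,2,4,5,7} --a--> {1,2,3,4,5,6,7}  [new]
{1,2,4,5,7} --b--> {1,2,3,4,5,6,7}  [seen]
{1,2,4,5,7} --c--> {1,2,3,4,5,6,7}  [seen]
{1,4,6,7} --a--> {1,2,3,4,5,6,7}  [seen]
{1,4,6,7} --b--> {1,2,3,4,5,6,7}  [seen]
{1,4,6,7} --c--> {1,2,3,4,5,6,7}  [seen]
{1,5,6} --a--> {1,2,3,4,5,6,7}  [seen]
{1,5,6} --b--> {1,3,4,5,6,7}  [new]
{1,5,6} --c--> {1,2,4,5,6,7}  [new]
{1,2,3,4,5,6,7} --a--> {1,2,3,4,5,6,7}  [seen]
{1,2,3,4,5,6,7} --b--> {1,2,3,4,5,6,7}  [seen]
{1,2,3,4,5,6,7} --c--> {1,2,3,4,5,6,7}  [seen]
{1,3,4,5,6,7} --a--> {1,2,3,4,5,6,7}  [seen]
{1,3,4,5,6,7} --b--> {1,2,3,4,5,6,7}  [seen]
{1,3,4,5,6,7} --c--> {1,2,3,4,5,6,7}  [seen]
{1,2,4,5,6,7} --a--> {1,2,3,4,5,6,7}  [seen]
{1,2,4,5,6,7} --b--> {1,2,3,4,5,6,7}  [seen]
{1,2,4,5,6,7} --c--> {1,2,3,4,5,6,7}  [seen]
Reachable DFA states: {1}, {1,2,4,5,7}, {1,4,6,7}, {1,5,6}, {1,2,3,4,5,6,7}, {1,3,4,5,6,7}, {1,2,4,5,6,7}.
Accepting DFA states (contain an NFA accepting state): {1}, {1,2,4,5,7}, {1,4,6,7}, {1,5,6}, {1,2,3,4,5,6,7}, {1,3,4,5,6,7}, {1,2,4,5,6,7}.

7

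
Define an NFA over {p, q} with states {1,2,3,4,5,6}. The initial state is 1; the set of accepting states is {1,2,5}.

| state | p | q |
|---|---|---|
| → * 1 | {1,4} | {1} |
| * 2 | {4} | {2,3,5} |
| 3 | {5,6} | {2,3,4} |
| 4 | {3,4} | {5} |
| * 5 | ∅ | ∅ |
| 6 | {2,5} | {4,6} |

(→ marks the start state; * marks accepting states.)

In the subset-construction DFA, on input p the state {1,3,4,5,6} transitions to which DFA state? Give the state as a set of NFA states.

δ(1,p) = {1,4}; δ(3,p) = {5,6}; δ(4,p) = {3,4}; δ(5,p) = ∅; δ(6,p) = {2,5}.
Union: {1,2,3,4,5,6}.

{1,2,3,4,5,6}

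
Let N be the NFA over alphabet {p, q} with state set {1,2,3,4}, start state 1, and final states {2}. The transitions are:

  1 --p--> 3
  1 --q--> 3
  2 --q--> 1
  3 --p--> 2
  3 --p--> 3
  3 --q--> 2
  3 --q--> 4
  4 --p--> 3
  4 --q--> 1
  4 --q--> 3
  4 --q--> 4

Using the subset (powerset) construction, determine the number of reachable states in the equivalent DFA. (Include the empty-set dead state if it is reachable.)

Start state of the DFA: {1}.
{1} --p--> {3}  [new]
{1} --q--> {3}  [seen]
{3} --p--> {2,3}  [new]
{3} --q--> {2,4}  [new]
{2,3} --p--> {2,3}  [seen]
{2,3} --q--> {1,2,4}  [new]
{2,4} --p--> {3}  [seen]
{2,4} --q--> {1,3,4}  [new]
{1,2,4} --p--> {3}  [seen]
{1,2,4} --q--> {1,3,4}  [seen]
{1,3,4} --p--> {2,3}  [seen]
{1,3,4} --q--> {1,2,3,4}  [new]
{1,2,3,4} --p--> {2,3}  [seen]
{1,2,3,4} --q--> {1,2,3,4}  [seen]
Reachable DFA states: {1}, {3}, {2,3}, {2,4}, {1,2,4}, {1,3,4}, {1,2,3,4}.

7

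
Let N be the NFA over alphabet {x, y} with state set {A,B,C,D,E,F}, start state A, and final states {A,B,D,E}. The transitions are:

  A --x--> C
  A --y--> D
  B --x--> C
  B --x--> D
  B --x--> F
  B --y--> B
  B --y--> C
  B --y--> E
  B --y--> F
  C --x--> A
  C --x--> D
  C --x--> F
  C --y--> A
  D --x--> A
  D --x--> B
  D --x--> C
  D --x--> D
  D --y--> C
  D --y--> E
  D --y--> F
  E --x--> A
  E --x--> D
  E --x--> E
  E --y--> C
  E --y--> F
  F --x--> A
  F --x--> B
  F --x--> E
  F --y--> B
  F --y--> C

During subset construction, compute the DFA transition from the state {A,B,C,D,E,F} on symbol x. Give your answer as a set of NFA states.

{A,B,C,D,E,F}

δ(A,x) = {C}; δ(B,x) = {C,D,F}; δ(C,x) = {A,D,F}; δ(D,x) = {A,B,C,D}; δ(E,x) = {A,D,E}; δ(F,x) = {A,B,E}.
Union: {A,B,C,D,E,F}.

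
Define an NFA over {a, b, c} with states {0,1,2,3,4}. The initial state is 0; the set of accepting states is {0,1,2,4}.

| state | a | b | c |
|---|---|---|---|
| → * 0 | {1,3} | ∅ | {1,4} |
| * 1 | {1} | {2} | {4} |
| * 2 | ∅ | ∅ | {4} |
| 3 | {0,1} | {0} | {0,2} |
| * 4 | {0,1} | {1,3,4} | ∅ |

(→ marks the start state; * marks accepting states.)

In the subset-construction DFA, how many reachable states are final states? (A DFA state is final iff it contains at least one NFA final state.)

13

Start state of the DFA: {0}.
{0} --a--> {1,3}  [new]
{0} --b--> ∅  [new]
{0} --c--> {1,4}  [new]
{1,3} --a--> {0,1}  [new]
{1,3} --b--> {0,2}  [new]
{1,3} --c--> {0,2,4}  [new]
∅ --a--> ∅  [seen]
∅ --b--> ∅  [seen]
∅ --c--> ∅  [seen]
{1,4} --a--> {0,1}  [seen]
{1,4} --b--> {1,2,3,4}  [new]
{1,4} --c--> {4}  [new]
{0,1} --a--> {1,3}  [seen]
{0,1} --b--> {2}  [new]
{0,1} --c--> {1,4}  [seen]
{0,2} --a--> {1,3}  [seen]
{0,2} --b--> ∅  [seen]
{0,2} --c--> {1,4}  [seen]
{0,2,4} --a--> {0,1,3}  [new]
{0,2,4} --b--> {1,3,4}  [new]
{0,2,4} --c--> {1,4}  [seen]
{1,2,3,4} --a--> {0,1}  [seen]
{1,2,3,4} --b--> {0,1,2,3,4}  [new]
{1,2,3,4} --c--> {0,2,4}  [seen]
{4} --a--> {0,1}  [seen]
{4} --b--> {1,3,4}  [seen]
{4} --c--> ∅  [seen]
{2} --a--> ∅  [seen]
{2} --b--> ∅  [seen]
{2} --c--> {4}  [seen]
{0,1,3} --a--> {0,1,3}  [seen]
{0,1,3} --b--> {0,2}  [seen]
{0,1,3} --c--> {0,1,2,4}  [new]
{1,3,4} --a--> {0,1}  [seen]
{1,3,4} --b--> {0,1,2,3,4}  [seen]
{1,3,4} --c--> {0,2,4}  [seen]
{0,1,2,3,4} --a--> {0,1,3}  [seen]
{0,1,2,3,4} --b--> {0,1,2,3,4}  [seen]
{0,1,2,3,4} --c--> {0,1,2,4}  [seen]
{0,1,2,4} --a--> {0,1,3}  [seen]
{0,1,2,4} --b--> {1,2,3,4}  [seen]
{0,1,2,4} --c--> {1,4}  [seen]
Reachable DFA states: {0}, {1,3}, ∅, {1,4}, {0,1}, {0,2}, {0,2,4}, {1,2,3,4}, {4}, {2}, {0,1,3}, {1,3,4}, {0,1,2,3,4}, {0,1,2,4}.
Accepting DFA states (contain an NFA accepting state): {0}, {1,3}, {1,4}, {0,1}, {0,2}, {0,2,4}, {1,2,3,4}, {4}, {2}, {0,1,3}, {1,3,4}, {0,1,2,3,4}, {0,1,2,4}.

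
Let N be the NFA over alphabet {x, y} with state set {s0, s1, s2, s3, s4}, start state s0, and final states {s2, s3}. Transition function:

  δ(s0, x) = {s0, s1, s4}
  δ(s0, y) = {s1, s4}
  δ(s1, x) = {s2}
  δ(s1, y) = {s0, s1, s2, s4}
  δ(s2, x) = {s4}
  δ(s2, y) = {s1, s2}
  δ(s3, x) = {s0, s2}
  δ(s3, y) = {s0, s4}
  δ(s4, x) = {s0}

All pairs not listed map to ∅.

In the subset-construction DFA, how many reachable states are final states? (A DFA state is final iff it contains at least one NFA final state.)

4

Start state of the DFA: {s0}.
{s0} --x--> {s0, s1, s4}  [new]
{s0} --y--> {s1, s4}  [new]
{s0, s1, s4} --x--> {s0, s1, s2, s4}  [new]
{s0, s1, s4} --y--> {s0, s1, s2, s4}  [seen]
{s1, s4} --x--> {s0, s2}  [new]
{s1, s4} --y--> {s0, s1, s2, s4}  [seen]
{s0, s1, s2, s4} --x--> {s0, s1, s2, s4}  [seen]
{s0, s1, s2, s4} --y--> {s0, s1, s2, s4}  [seen]
{s0, s2} --x--> {s0, s1, s4}  [seen]
{s0, s2} --y--> {s1, s2, s4}  [new]
{s1, s2, s4} --x--> {s0, s2, s4}  [new]
{s1, s2, s4} --y--> {s0, s1, s2, s4}  [seen]
{s0, s2, s4} --x--> {s0, s1, s4}  [seen]
{s0, s2, s4} --y--> {s1, s2, s4}  [seen]
Reachable DFA states: {s0}, {s0, s1, s4}, {s1, s4}, {s0, s1, s2, s4}, {s0, s2}, {s1, s2, s4}, {s0, s2, s4}.
Accepting DFA states (contain an NFA accepting state): {s0, s1, s2, s4}, {s0, s2}, {s1, s2, s4}, {s0, s2, s4}.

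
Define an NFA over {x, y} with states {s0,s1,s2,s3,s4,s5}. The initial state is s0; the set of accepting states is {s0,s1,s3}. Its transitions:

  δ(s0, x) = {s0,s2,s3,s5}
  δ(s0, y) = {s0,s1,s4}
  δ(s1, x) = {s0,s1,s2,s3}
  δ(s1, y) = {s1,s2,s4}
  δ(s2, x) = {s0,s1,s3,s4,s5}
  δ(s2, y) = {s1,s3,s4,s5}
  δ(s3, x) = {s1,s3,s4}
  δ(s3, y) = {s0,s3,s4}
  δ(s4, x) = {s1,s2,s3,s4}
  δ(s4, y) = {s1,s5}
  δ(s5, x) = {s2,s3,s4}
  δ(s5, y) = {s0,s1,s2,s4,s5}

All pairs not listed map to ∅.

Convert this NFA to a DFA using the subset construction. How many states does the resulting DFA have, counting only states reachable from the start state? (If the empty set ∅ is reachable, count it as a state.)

5

Start state of the DFA: {s0}.
{s0} --x--> {s0,s2,s3,s5}  [new]
{s0} --y--> {s0,s1,s4}  [new]
{s0,s2,s3,s5} --x--> {s0,s1,s2,s3,s4,s5}  [new]
{s0,s2,s3,s5} --y--> {s0,s1,s2,s3,s4,s5}  [seen]
{s0,s1,s4} --x--> {s0,s1,s2,s3,s4,s5}  [seen]
{s0,s1,s4} --y--> {s0,s1,s2,s4,s5}  [new]
{s0,s1,s2,s3,s4,s5} --x--> {s0,s1,s2,s3,s4,s5}  [seen]
{s0,s1,s2,s3,s4,s5} --y--> {s0,s1,s2,s3,s4,s5}  [seen]
{s0,s1,s2,s4,s5} --x--> {s0,s1,s2,s3,s4,s5}  [seen]
{s0,s1,s2,s4,s5} --y--> {s0,s1,s2,s3,s4,s5}  [seen]
Reachable DFA states: {s0}, {s0,s2,s3,s5}, {s0,s1,s4}, {s0,s1,s2,s3,s4,s5}, {s0,s1,s2,s4,s5}.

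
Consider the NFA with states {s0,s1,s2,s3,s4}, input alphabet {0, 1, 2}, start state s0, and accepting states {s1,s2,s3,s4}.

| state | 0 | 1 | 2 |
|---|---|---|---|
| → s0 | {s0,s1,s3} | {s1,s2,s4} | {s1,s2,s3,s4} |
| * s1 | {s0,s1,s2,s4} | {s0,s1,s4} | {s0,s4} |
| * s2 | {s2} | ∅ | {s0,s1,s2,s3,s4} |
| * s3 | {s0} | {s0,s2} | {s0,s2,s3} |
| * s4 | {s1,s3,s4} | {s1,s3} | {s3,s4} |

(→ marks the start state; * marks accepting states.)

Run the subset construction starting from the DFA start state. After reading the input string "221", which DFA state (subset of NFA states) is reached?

{s0,s1,s2,s3,s4}

Start: {s0}.
δ(s0,2) = {s1,s2,s3,s4}.
Union: {s1,s2,s3,s4}.
After 2: {s1,s2,s3,s4}.
δ(s1,2) = {s0,s4}; δ(s2,2) = {s0,s1,s2,s3,s4}; δ(s3,2) = {s0,s2,s3}; δ(s4,2) = {s3,s4}.
Union: {s0,s1,s2,s3,s4}.
After 2: {s0,s1,s2,s3,s4}.
δ(s0,1) = {s1,s2,s4}; δ(s1,1) = {s0,s1,s4}; δ(s2,1) = ∅; δ(s3,1) = {s0,s2}; δ(s4,1) = {s1,s3}.
Union: {s0,s1,s2,s3,s4}.
After 1: {s0,s1,s2,s3,s4}.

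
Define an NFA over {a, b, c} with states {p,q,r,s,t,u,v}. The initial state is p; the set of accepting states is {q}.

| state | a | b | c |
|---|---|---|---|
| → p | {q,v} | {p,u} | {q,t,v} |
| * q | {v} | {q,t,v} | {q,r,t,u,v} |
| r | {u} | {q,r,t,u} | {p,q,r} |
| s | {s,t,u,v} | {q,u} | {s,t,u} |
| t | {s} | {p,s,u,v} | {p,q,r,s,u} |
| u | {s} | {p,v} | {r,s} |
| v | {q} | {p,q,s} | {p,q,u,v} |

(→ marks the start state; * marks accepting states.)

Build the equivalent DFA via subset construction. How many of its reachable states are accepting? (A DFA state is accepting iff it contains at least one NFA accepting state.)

Start state of the DFA: {p}.
{p} --a--> {q,v}  [new]
{p} --b--> {p,u}  [new]
{p} --c--> {q,t,v}  [new]
{q,v} --a--> {q,v}  [seen]
{q,v} --b--> {p,q,s,t,v}  [new]
{q,v} --c--> {p,q,r,t,u,v}  [new]
{p,u} --a--> {q,s,v}  [new]
{p,u} --b--> {p,u,v}  [new]
{p,u} --c--> {q,r,s,t,v}  [new]
{q,t,v} --a--> {q,s,v}  [seen]
{q,t,v} --b--> {p,q,s,t,u,v}  [new]
{q,t,v} --c--> {p,q,r,s,t,u,v}  [new]
{p,q,s,t,v} --a--> {q,s,t,u,v}  [new]
{p,q,s,t,v} --b--> {p,q,s,t,u,v}  [seen]
{p,q,s,t,v} --c--> {p,q,r,s,t,u,v}  [seen]
{p,q,r,t,u,v} --a--> {q,s,u,v}  [new]
{p,q,r,t,u,v} --b--> {p,q,r,s,t,u,v}  [seen]
{p,q,r,t,u,v} --c--> {p,q,r,s,t,u,v}  [seen]
{q,s,v} --a--> {q,s,t,u,v}  [seen]
{q,s,v} --b--> {p,q,s,t,u,v}  [seen]
{q,s,v} --c--> {p,q,r,s,t,u,v}  [seen]
{p,u,v} --a--> {q,s,v}  [seen]
{p,u,v} --b--> {p,q,s,u,v}  [new]
{p,u,v} --c--> {p,q,r,s,t,u,v}  [seen]
{q,r,s,t,v} --a--> {q,s,t,u,v}  [seen]
{q,r,s,t,v} --b--> {p,q,r,s,t,u,v}  [seen]
{q,r,s,t,v} --c--> {p,q,r,s,t,u,v}  [seen]
{p,q,s,t,u,v} --a--> {q,s,t,u,v}  [seen]
{p,q,s,t,u,v} --b--> {p,q,s,t,u,v}  [seen]
{p,q,s,t,u,v} --c--> {p,q,r,s,t,u,v}  [seen]
{p,q,r,s,t,u,v} --a--> {q,s,t,u,v}  [seen]
{p,q,r,s,t,u,v} --b--> {p,q,r,s,t,u,v}  [seen]
{p,q,r,s,t,u,v} --c--> {p,q,r,s,t,u,v}  [seen]
{q,s,t,u,v} --a--> {q,s,t,u,v}  [seen]
{q,s,t,u,v} --b--> {p,q,s,t,u,v}  [seen]
{q,s,t,u,v} --c--> {p,q,r,s,t,u,v}  [seen]
{q,s,u,v} --a--> {q,s,t,u,v}  [seen]
{q,s,u,v} --b--> {p,q,s,t,u,v}  [seen]
{q,s,u,v} --c--> {p,q,r,s,t,u,v}  [seen]
{p,q,s,u,v} --a--> {q,s,t,u,v}  [seen]
{p,q,s,u,v} --b--> {p,q,s,t,u,v}  [seen]
{p,q,s,u,v} --c--> {p,q,r,s,t,u,v}  [seen]
Reachable DFA states: {p}, {q,v}, {p,u}, {q,t,v}, {p,q,s,t,v}, {p,q,r,t,u,v}, {q,s,v}, {p,u,v}, {q,r,s,t,v}, {p,q,s,t,u,v}, {p,q,r,s,t,u,v}, {q,s,t,u,v}, {q,s,u,v}, {p,q,s,u,v}.
Accepting DFA states (contain an NFA accepting state): {q,v}, {q,t,v}, {p,q,s,t,v}, {p,q,r,t,u,v}, {q,s,v}, {q,r,s,t,v}, {p,q,s,t,u,v}, {p,q,r,s,t,u,v}, {q,s,t,u,v}, {q,s,u,v}, {p,q,s,u,v}.

11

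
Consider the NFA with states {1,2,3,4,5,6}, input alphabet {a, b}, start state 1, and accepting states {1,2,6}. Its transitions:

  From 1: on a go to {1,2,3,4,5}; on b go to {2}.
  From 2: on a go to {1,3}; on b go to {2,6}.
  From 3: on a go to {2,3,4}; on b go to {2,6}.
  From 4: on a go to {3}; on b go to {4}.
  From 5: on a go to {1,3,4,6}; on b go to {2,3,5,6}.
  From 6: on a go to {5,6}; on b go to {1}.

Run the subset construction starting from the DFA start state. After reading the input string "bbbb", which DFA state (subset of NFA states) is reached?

Start: {1}.
δ(1,b) = {2}.
Union: {2}.
After b: {2}.
δ(2,b) = {2,6}.
Union: {2,6}.
After b: {2,6}.
δ(2,b) = {2,6}; δ(6,b) = {1}.
Union: {1,2,6}.
After b: {1,2,6}.
δ(1,b) = {2}; δ(2,b) = {2,6}; δ(6,b) = {1}.
Union: {1,2,6}.
After b: {1,2,6}.

{1,2,6}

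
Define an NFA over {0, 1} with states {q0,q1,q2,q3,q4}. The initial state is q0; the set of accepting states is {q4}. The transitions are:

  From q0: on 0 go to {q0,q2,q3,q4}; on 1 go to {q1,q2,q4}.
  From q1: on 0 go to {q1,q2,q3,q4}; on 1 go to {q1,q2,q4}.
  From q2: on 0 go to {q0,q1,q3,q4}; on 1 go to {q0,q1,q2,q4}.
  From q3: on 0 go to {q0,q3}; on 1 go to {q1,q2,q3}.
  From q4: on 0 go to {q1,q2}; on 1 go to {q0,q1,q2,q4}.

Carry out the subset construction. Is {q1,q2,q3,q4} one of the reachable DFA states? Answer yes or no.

Start state of the DFA: {q0}.
{q0} --0--> {q0,q2,q3,q4}  [new]
{q0} --1--> {q1,q2,q4}  [new]
{q0,q2,q3,q4} --0--> {q0,q1,q2,q3,q4}  [new]
{q0,q2,q3,q4} --1--> {q0,q1,q2,q3,q4}  [seen]
{q1,q2,q4} --0--> {q0,q1,q2,q3,q4}  [seen]
{q1,q2,q4} --1--> {q0,q1,q2,q4}  [new]
{q0,q1,q2,q3,q4} --0--> {q0,q1,q2,q3,q4}  [seen]
{q0,q1,q2,q3,q4} --1--> {q0,q1,q2,q3,q4}  [seen]
{q0,q1,q2,q4} --0--> {q0,q1,q2,q3,q4}  [seen]
{q0,q1,q2,q4} --1--> {q0,q1,q2,q4}  [seen]
Reachable DFA states: {q0}, {q0,q2,q3,q4}, {q1,q2,q4}, {q0,q1,q2,q3,q4}, {q0,q1,q2,q4}.
{q1,q2,q3,q4} is not among them.

no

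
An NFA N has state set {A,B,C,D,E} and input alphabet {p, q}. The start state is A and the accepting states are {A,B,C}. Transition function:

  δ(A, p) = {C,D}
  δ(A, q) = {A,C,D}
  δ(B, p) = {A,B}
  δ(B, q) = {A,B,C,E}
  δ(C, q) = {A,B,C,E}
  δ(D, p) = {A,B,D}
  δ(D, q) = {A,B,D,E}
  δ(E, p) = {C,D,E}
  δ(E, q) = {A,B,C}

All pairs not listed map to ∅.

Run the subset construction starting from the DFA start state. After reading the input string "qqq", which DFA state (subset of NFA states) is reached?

{A,B,C,D,E}

Start: {A}.
δ(A,q) = {A,C,D}.
Union: {A,C,D}.
After q: {A,C,D}.
δ(A,q) = {A,C,D}; δ(C,q) = {A,B,C,E}; δ(D,q) = {A,B,D,E}.
Union: {A,B,C,D,E}.
After q: {A,B,C,D,E}.
δ(A,q) = {A,C,D}; δ(B,q) = {A,B,C,E}; δ(C,q) = {A,B,C,E}; δ(D,q) = {A,B,D,E}; δ(E,q) = {A,B,C}.
Union: {A,B,C,D,E}.
After q: {A,B,C,D,E}.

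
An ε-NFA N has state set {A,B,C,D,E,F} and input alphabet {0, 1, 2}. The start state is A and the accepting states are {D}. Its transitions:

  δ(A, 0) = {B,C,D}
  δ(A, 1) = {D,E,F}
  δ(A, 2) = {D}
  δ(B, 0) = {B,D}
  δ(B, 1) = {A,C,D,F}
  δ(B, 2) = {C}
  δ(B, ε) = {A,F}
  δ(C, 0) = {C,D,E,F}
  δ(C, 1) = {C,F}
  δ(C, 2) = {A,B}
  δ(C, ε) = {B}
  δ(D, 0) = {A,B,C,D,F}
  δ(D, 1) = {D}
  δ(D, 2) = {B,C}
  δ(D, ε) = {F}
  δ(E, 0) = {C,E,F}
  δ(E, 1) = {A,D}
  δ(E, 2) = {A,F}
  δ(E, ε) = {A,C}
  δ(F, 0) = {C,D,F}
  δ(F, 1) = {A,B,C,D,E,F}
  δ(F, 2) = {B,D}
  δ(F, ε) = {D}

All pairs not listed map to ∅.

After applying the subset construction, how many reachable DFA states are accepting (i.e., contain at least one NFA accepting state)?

3

Start state of the DFA: {A} (ε-closure of the NFA start).
{A} --0--> {A,B,C,D,F}  [new]
{A} --1--> {A,B,C,D,E,F}  [new]
{A} --2--> {D,F}  [new]
{A,B,C,D,F} --0--> {A,B,C,D,E,F}  [seen]
{A,B,C,D,F} --1--> {A,B,C,D,E,F}  [seen]
{A,B,C,D,F} --2--> {A,B,C,D,F}  [seen]
{A,B,C,D,E,F} --0--> {A,B,C,D,E,F}  [seen]
{A,B,C,D,E,F} --1--> {A,B,C,D,E,F}  [seen]
{A,B,C,D,E,F} --2--> {A,B,C,D,F}  [seen]
{D,F} --0--> {A,B,C,D,F}  [seen]
{D,F} --1--> {A,B,C,D,E,F}  [seen]
{D,F} --2--> {A,B,C,D,F}  [seen]
Reachable DFA states: {A}, {A,B,C,D,F}, {A,B,C,D,E,F}, {D,F}.
Accepting DFA states (contain an NFA accepting state): {A,B,C,D,F}, {A,B,C,D,E,F}, {D,F}.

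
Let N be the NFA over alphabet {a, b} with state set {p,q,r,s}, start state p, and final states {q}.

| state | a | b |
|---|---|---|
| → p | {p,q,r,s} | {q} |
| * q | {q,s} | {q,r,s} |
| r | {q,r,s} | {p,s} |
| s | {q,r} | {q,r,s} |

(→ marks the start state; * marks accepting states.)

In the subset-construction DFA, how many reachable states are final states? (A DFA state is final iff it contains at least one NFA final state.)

Start state of the DFA: {p}.
{p} --a--> {p,q,r,s}  [new]
{p} --b--> {q}  [new]
{p,q,r,s} --a--> {p,q,r,s}  [seen]
{p,q,r,s} --b--> {p,q,r,s}  [seen]
{q} --a--> {q,s}  [new]
{q} --b--> {q,r,s}  [new]
{q,s} --a--> {q,r,s}  [seen]
{q,s} --b--> {q,r,s}  [seen]
{q,r,s} --a--> {q,r,s}  [seen]
{q,r,s} --b--> {p,q,r,s}  [seen]
Reachable DFA states: {p}, {p,q,r,s}, {q}, {q,s}, {q,r,s}.
Accepting DFA states (contain an NFA accepting state): {p,q,r,s}, {q}, {q,s}, {q,r,s}.

4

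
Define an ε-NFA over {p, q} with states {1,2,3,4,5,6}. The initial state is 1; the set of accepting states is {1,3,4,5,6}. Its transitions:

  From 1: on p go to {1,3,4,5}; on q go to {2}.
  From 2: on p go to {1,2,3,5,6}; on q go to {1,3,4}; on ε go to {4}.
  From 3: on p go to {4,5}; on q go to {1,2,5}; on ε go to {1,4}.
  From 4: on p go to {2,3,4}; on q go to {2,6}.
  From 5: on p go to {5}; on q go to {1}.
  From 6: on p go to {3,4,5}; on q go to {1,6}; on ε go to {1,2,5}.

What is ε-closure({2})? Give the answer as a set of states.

Begin with {2}.
2 →ε {4}; add 4.
ε-closure = {2,4}.

{2,4}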